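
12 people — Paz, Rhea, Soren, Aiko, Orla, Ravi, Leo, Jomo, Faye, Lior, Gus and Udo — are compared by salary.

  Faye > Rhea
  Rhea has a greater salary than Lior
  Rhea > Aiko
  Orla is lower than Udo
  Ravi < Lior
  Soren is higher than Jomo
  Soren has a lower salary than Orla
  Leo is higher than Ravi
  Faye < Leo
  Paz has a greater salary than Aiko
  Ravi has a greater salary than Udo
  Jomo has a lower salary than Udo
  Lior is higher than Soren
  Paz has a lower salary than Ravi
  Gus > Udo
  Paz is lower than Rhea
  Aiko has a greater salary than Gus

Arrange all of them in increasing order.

Jomo < Soren < Orla < Udo < Gus < Aiko < Paz < Ravi < Lior < Rhea < Faye < Leo

Each adjacent pair is fixed by a given relation: Jomo < Soren; Soren < Orla; Orla < Udo; Udo < Gus; Gus < Aiko; Aiko < Paz; Paz < Ravi; Ravi < Lior; Lior < Rhea; Rhea < Faye; Faye < Leo. Chaining them end to end gives the full order.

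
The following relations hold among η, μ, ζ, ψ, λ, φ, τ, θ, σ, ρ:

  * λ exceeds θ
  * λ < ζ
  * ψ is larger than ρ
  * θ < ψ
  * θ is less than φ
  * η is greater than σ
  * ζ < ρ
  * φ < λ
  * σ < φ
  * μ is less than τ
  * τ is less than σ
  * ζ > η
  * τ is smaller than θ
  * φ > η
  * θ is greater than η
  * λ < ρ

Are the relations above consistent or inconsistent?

consistent

The single ordering μ < τ < σ < η < θ < φ < λ < ζ < ρ < ψ satisfies every listed relation, so no contradiction arises.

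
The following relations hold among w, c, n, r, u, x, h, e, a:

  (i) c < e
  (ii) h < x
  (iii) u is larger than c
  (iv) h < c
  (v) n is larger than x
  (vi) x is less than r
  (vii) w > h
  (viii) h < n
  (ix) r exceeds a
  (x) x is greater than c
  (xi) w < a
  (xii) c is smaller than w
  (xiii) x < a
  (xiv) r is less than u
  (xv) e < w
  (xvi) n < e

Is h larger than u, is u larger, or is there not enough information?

u

The relevant relations are h < c; c < x; x < n; n < e; e < w; w < a; a < r; r < u.
Chaining these gives h < c < x < n < e < w < a < r < u.
So u is larger.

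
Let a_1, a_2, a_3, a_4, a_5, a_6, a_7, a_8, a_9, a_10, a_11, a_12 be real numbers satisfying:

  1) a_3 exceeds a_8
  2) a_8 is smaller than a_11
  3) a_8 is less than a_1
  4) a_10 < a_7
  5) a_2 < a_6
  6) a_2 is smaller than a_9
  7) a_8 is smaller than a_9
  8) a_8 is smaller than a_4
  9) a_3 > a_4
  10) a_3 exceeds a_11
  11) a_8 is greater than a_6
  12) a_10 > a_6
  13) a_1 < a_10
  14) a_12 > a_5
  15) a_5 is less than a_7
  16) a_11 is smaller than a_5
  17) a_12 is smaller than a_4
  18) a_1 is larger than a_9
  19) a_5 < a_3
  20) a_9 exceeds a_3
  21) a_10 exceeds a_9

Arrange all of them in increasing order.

a_2 < a_6 < a_8 < a_11 < a_5 < a_12 < a_4 < a_3 < a_9 < a_1 < a_10 < a_7

Nothing is placed below a_2, so it is least; from there a_2 < a_6; a_6 < a_8; a_8 < a_11; a_11 < a_5; a_5 < a_12; a_12 < a_4; a_4 < a_3; a_3 < a_9; a_9 < a_1; a_1 < a_10; a_10 < a_7, each given directly.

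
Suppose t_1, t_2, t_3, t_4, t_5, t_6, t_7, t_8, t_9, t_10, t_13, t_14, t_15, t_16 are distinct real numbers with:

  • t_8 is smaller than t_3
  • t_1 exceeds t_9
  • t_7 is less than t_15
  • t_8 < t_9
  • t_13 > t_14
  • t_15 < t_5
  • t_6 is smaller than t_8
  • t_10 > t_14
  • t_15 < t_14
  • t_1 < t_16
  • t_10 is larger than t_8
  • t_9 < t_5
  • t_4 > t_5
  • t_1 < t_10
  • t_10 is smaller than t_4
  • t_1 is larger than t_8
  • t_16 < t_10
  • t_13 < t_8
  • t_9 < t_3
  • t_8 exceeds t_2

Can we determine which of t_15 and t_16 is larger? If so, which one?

t_16

Following the relations from t_15: t_15 < t_14 < t_13 < t_8 < t_9 < t_1 < t_16.
So t_16 is larger.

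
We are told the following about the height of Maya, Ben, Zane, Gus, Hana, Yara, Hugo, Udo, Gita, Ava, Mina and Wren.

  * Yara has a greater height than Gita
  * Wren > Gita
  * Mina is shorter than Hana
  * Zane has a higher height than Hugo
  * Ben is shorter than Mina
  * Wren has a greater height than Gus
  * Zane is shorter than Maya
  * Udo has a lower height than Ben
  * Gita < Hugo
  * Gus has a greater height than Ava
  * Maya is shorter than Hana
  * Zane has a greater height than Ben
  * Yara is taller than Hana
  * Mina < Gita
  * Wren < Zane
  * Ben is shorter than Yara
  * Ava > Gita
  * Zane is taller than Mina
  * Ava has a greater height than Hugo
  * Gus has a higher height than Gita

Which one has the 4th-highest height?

The consecutive relations fix a unique order: Udo < Ben < Mina < Gita < Hugo < Ava < Gus < Wren < Zane < Maya < Hana < Yara.
Counting 4 from the largest end gives Zane.

Zane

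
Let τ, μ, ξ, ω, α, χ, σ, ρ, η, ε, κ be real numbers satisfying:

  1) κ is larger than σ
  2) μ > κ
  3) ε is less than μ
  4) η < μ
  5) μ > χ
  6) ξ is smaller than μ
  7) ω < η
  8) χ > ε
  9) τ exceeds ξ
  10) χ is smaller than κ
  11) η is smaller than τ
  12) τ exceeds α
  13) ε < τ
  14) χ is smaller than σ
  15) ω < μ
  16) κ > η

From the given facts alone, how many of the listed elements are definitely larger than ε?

The elements the relations force above ε are χ, σ, τ, κ, μ — no chain reaches any other.
That is 5.

5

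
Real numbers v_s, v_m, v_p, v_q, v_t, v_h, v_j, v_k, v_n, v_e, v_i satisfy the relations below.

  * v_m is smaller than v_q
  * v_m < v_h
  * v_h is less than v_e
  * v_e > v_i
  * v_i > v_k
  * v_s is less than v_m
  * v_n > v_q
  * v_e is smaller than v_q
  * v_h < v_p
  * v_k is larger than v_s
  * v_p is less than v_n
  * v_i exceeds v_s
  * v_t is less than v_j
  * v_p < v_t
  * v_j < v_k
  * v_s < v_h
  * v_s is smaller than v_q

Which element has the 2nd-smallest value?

Chaining the given pairs: v_s < v_m < v_h < v_p < v_t < v_j < v_k < v_i < v_e < v_q < v_n.
Counting 2 from the smallest end gives v_m.

v_m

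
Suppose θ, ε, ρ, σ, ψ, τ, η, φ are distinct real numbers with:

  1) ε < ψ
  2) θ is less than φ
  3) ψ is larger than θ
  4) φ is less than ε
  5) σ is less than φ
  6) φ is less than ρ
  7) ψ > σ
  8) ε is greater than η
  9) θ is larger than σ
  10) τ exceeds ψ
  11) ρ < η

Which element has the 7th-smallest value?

ψ

The consecutive relations fix a unique order: σ < θ < φ < ρ < η < ε < ψ < τ.
Counting 7 from the smallest end gives ψ.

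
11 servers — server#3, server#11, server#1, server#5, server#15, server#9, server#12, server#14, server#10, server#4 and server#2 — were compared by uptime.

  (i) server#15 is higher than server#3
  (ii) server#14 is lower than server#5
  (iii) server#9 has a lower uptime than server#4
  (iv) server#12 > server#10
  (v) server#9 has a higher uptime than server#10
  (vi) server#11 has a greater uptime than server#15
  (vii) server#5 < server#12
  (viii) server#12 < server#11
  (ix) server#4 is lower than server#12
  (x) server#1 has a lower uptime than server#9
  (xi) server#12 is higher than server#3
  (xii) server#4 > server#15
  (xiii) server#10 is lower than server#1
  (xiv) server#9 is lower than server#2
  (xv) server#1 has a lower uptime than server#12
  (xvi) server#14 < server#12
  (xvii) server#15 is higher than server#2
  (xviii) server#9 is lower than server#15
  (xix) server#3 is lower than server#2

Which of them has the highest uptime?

Chaining downward from server#11: directly below it, server#15, server#12; then server#10, server#3, server#1, server#9, server#14, server#2, server#5, server#4.
That covers every other element, and nothing is given above server#11, so server#11 is the highest uptime.

server#11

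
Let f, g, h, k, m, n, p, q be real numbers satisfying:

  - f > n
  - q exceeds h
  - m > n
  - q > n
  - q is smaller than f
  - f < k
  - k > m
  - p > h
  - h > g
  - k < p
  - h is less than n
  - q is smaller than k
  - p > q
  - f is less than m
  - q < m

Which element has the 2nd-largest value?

The consecutive relations fix a unique order: g < h < n < q < f < m < k < p.
Counting 2 from the largest end gives k.

k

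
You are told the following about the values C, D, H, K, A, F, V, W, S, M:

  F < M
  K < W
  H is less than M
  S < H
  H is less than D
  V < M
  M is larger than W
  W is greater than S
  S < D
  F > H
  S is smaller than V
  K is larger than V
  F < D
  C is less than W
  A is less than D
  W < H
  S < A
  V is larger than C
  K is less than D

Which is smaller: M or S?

S

Link the given pairs in sequence: S < V; V < K; K < W; W < H; H < F; F < M.
Together: S < V < K < W < H < F < M.
So S < M; S is the smaller of the two.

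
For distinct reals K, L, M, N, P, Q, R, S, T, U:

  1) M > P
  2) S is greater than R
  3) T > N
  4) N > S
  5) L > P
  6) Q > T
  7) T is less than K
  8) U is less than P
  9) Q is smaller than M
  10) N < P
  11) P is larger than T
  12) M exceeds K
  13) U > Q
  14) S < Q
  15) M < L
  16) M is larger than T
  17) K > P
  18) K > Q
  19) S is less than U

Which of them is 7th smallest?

Piecing the relations together gives one ordering: R < S < N < T < Q < U < P < K < M < L.
Counting 7 from the smallest end gives P.

P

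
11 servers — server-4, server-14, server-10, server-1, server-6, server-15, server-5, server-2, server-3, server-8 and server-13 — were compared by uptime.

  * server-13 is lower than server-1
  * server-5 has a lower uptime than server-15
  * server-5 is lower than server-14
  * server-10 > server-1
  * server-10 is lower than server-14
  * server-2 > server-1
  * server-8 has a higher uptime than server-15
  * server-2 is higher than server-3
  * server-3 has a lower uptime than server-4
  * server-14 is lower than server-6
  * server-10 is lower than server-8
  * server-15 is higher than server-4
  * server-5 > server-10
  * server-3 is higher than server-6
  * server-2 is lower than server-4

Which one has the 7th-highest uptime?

server-14

Piecing the relations together gives one ordering: server-13 < server-1 < server-10 < server-5 < server-14 < server-6 < server-3 < server-2 < server-4 < server-15 < server-8.
Counting 7 from the largest end gives server-14.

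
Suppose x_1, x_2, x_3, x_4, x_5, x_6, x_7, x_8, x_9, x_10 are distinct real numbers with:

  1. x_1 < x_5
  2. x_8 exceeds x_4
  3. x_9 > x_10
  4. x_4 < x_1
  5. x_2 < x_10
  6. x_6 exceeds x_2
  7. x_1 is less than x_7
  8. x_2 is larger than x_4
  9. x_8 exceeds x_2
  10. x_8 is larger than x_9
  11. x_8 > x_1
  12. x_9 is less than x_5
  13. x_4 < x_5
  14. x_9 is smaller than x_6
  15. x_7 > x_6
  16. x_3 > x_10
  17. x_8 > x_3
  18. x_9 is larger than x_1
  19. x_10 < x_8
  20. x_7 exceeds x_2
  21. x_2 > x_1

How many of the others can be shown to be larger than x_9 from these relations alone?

The elements the relations force above x_9 are x_8, x_6, x_5, x_7 — no chain reaches any other.
That is 4.

4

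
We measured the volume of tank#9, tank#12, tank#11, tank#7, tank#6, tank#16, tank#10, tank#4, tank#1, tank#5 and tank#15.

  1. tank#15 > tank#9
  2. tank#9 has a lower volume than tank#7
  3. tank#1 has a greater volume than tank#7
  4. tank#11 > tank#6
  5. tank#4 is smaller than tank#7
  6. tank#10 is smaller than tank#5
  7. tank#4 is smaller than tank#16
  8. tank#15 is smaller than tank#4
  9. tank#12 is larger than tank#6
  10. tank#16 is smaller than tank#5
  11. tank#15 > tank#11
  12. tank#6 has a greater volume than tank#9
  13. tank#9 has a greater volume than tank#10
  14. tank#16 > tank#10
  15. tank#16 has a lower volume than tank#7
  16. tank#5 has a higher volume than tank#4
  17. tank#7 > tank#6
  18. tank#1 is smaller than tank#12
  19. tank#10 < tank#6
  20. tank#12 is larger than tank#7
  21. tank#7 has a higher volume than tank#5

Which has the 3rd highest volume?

The consecutive relations fix a unique order: tank#10 < tank#9 < tank#6 < tank#11 < tank#15 < tank#4 < tank#16 < tank#5 < tank#7 < tank#1 < tank#12.
The 3rd largest is tank#7.

tank#7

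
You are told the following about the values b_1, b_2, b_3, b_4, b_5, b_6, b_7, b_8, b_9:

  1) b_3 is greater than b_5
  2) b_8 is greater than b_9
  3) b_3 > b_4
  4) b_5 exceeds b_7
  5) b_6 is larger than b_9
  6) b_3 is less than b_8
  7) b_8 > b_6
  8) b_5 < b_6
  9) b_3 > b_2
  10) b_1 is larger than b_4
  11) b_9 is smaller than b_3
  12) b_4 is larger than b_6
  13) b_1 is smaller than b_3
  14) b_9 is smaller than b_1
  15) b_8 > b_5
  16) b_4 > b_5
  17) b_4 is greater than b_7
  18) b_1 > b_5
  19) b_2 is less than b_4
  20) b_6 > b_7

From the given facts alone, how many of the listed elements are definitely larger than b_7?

6

The elements the relations force above b_7 are b_5, b_6, b_4, b_1, b_3, b_8 — no chain reaches any other.
That is 6.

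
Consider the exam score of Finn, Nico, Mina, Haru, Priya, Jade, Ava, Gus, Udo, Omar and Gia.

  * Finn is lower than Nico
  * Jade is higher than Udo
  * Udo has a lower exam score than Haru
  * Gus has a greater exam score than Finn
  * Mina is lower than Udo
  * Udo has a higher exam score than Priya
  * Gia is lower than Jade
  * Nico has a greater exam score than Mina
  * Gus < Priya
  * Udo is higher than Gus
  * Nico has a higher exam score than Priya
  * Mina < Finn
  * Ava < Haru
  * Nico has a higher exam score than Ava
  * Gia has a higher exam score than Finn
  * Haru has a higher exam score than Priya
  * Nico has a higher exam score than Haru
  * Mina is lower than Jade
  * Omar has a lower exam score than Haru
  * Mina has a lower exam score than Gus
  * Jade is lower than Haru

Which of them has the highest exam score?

Nico

Chaining downward from Nico: directly below it, Mina, Finn, Ava, Priya, Haru; then Gus, Udo, Omar, Jade; then Gia.
That covers every other element, and nothing is given above Nico, so Nico is the highest exam score.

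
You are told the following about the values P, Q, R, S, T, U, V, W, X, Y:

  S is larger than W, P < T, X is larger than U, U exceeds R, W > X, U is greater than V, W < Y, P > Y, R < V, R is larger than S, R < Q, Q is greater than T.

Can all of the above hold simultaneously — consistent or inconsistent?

We have W < S stated directly, yet also S < R < V < U < X < W by chaining the others — so S < W. Contradiction.

inconsistent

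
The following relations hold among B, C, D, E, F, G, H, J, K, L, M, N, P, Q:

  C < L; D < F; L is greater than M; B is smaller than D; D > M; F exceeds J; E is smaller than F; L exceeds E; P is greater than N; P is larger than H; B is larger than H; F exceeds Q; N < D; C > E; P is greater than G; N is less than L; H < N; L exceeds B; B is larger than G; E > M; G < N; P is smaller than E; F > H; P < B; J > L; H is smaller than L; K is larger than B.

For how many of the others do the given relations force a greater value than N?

9

The elements the relations force above N are P, E, C, B, L, D, K, J, F — no chain reaches any other.
That is 9.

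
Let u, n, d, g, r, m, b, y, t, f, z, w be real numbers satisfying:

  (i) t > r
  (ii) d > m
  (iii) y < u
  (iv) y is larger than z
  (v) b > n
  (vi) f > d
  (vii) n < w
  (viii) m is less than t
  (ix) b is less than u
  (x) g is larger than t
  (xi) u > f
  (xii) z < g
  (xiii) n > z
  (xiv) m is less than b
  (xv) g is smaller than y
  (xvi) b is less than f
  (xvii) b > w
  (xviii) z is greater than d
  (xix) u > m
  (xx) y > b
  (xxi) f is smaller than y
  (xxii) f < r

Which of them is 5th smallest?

Chaining the given pairs: m < d < z < n < w < b < f < r < t < g < y < u.
The 5th smallest is w.

w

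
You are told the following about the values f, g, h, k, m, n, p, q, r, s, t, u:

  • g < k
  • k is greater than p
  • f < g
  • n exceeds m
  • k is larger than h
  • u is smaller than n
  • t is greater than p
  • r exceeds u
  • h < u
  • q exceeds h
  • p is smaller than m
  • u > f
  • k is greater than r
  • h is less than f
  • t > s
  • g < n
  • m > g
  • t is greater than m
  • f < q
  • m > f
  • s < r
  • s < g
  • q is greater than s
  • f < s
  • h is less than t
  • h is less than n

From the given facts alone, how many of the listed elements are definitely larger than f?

9

The elements the relations force above f are u, s, r, g, k, m, t, q, n — no chain reaches any other.
That is 9.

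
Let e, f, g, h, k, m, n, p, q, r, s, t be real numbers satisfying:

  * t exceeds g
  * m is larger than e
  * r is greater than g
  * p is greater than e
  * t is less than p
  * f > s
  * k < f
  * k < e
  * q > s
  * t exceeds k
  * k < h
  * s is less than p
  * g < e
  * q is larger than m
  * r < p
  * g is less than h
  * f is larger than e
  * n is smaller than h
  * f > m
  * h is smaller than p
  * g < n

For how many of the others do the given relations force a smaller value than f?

5

From f the given relations immediately reach k, e, m, s.
From those, g — 5 in total.
No other element is forced below f by the given relations, so the count is 5.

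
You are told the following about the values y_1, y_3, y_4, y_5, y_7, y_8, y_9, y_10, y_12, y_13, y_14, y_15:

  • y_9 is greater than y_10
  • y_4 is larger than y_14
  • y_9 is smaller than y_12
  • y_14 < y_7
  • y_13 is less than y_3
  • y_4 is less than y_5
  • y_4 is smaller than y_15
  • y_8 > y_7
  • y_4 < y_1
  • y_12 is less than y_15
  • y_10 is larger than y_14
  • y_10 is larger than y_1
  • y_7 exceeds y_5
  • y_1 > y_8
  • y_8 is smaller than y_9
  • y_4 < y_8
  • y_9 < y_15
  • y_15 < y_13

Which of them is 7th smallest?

Piecing the relations together gives one ordering: y_14 < y_4 < y_5 < y_7 < y_8 < y_1 < y_10 < y_9 < y_12 < y_15 < y_13 < y_3.
Counting 7 from the smallest end gives y_10.

y_10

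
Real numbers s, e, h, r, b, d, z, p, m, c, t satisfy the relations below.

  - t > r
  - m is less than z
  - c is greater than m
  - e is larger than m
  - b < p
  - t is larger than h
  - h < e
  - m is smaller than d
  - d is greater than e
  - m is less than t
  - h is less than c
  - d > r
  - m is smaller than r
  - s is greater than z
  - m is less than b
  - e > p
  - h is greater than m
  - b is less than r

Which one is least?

m

z is not least since m < z; b is not least since m < b; h is not least since m < h; p is not least since b < p; e is not least since p < e; r is not least since m < r; t is not least since m < t; d is not least since e < d; s is not least since z < s; c is not least since m < c.
Only m has nothing below it, so m is the least.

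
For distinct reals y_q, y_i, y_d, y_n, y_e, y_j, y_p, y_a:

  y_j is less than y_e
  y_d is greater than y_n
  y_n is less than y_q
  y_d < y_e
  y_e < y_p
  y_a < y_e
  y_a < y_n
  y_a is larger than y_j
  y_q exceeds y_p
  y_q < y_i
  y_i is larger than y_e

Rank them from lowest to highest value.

y_j < y_a < y_n < y_d < y_e < y_p < y_q < y_i

Each adjacent pair is fixed by a given relation: y_j < y_a; y_a < y_n; y_n < y_d; y_d < y_e; y_e < y_p; y_p < y_q; y_q < y_i. Chaining them end to end gives the full order.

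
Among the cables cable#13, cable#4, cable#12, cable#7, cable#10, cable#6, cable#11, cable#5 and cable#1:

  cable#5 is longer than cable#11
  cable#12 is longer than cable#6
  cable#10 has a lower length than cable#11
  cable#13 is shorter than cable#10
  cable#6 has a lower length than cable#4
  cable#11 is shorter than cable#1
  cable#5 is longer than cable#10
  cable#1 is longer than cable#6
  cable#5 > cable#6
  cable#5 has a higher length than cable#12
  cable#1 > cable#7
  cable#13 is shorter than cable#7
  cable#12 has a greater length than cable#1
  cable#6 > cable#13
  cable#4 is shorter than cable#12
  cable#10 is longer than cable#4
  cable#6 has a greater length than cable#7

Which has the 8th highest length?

cable#7

Piecing the relations together gives one ordering: cable#13 < cable#7 < cable#6 < cable#4 < cable#10 < cable#11 < cable#1 < cable#12 < cable#5.
Counting 8 from the largest end gives cable#7.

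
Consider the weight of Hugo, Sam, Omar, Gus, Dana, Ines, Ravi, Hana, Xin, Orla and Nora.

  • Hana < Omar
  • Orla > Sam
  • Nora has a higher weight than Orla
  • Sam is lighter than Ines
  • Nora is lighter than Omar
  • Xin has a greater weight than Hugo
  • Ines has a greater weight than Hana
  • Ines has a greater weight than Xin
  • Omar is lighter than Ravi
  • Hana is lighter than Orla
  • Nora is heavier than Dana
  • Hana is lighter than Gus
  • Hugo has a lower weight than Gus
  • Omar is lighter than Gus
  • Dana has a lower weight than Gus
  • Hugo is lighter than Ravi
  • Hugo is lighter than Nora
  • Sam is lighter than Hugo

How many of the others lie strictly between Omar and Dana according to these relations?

The relations place Dana below Omar. An element lies strictly between them when it is forced above Dana and also forced below Omar.
Above Dana: {Nora, Gus, Ravi}. Below Omar: {Sam, Hugo, Hana, Orla, Nora}.
Intersection: {Nora} — 1.

1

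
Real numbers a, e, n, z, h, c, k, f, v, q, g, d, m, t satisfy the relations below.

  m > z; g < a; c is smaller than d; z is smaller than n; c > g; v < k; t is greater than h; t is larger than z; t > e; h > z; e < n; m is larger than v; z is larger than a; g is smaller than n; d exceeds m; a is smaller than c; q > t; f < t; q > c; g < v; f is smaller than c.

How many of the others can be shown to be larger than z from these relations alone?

6

The elements the relations force above z are h, t, m, d, n, q — no chain reaches any other.
That is 6.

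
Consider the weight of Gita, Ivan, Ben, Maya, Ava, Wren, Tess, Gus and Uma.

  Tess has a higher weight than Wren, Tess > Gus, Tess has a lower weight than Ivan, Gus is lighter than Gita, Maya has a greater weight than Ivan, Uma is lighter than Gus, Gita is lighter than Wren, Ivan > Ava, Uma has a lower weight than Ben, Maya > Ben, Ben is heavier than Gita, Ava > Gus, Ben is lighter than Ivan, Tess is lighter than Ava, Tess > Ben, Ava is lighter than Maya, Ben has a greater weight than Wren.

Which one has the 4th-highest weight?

Piecing the relations together gives one ordering: Uma < Gus < Gita < Wren < Ben < Tess < Ava < Ivan < Maya.
Counting 4 from the largest end gives Tess.

Tess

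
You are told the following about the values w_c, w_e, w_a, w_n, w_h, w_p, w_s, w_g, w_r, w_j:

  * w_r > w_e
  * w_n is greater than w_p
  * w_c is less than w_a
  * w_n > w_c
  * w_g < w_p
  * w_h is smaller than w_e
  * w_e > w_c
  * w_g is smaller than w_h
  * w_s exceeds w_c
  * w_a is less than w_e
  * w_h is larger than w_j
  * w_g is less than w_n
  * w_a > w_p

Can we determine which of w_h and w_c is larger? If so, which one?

Following every chain through w_c: above w_c we get w_a, w_e, w_n, w_s, w_r.
w_h is not reached, and no chain runs the other way from w_h to w_c.
So the given relations leave the order of w_c and w_h undetermined.

undetermined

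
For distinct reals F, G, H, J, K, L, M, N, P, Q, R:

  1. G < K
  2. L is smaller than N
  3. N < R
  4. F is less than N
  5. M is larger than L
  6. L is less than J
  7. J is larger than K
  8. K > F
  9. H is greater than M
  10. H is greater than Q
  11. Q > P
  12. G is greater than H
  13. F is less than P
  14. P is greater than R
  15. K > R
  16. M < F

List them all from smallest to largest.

The consecutive links are each given: L < M; M < F; F < N; N < R; R < P; P < Q; Q < H; H < G; G < K; K < J.

L < M < F < N < R < P < Q < H < G < K < J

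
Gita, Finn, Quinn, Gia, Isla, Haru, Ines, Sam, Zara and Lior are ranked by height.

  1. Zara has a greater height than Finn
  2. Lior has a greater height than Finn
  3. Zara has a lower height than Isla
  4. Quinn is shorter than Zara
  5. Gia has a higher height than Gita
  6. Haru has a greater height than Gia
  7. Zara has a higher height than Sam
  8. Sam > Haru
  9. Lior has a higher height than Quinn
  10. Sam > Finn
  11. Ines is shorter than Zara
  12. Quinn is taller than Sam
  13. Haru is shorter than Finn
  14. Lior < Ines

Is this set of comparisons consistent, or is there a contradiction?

consistent

Every relation is compatible with Gita < Gia < Haru < Finn < Sam < Quinn < Lior < Ines < Zara < Isla; the set is consistent.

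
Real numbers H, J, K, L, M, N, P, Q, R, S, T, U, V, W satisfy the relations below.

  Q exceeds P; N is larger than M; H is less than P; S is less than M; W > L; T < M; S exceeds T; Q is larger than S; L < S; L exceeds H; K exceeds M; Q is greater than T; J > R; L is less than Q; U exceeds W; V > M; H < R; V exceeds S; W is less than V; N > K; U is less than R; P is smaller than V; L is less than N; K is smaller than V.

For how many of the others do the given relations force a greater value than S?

5

From S the given relations immediately reach Q, M, V.
From those, K, N — 5 in total.
No other element is forced above S by the given relations, so the count is 5.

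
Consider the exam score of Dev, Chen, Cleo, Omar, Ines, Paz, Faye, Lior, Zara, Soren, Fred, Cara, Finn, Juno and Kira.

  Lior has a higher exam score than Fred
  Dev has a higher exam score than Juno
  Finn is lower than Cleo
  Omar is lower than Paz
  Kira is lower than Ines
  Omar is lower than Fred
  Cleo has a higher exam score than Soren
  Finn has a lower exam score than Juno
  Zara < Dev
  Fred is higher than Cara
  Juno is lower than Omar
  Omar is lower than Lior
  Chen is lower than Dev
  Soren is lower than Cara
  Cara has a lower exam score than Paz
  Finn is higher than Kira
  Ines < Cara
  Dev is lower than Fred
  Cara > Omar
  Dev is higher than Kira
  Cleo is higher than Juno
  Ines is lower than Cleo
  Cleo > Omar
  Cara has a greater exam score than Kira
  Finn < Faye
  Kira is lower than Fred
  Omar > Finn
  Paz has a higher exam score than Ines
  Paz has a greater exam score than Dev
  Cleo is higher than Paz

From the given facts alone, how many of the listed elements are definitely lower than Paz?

From Paz the given relations immediately reach Ines, Omar, Cara, Dev.
From those, Kira, Finn, Zara, Juno, Chen, Soren — 10 in total.
Nothing else is reachable below Paz; 10 in all.

10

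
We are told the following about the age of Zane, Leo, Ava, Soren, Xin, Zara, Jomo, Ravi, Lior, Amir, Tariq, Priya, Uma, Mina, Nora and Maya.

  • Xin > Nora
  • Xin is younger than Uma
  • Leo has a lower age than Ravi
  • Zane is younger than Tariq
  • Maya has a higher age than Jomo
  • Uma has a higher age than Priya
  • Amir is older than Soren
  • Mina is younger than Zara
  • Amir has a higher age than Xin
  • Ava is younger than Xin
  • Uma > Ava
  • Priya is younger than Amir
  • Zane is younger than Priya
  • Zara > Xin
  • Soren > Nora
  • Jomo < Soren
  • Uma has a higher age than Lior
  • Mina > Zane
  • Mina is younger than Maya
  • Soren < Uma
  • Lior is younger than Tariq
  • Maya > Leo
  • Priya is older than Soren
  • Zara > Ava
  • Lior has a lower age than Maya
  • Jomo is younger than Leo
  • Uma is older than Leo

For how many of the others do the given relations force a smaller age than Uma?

From Uma the given relations immediately reach Ava, Lior, Leo, Soren, Xin, Priya.
From those, Jomo, Nora, Zane — 9 in total.
No other element is forced below Uma by the given relations, so the count is 9.

9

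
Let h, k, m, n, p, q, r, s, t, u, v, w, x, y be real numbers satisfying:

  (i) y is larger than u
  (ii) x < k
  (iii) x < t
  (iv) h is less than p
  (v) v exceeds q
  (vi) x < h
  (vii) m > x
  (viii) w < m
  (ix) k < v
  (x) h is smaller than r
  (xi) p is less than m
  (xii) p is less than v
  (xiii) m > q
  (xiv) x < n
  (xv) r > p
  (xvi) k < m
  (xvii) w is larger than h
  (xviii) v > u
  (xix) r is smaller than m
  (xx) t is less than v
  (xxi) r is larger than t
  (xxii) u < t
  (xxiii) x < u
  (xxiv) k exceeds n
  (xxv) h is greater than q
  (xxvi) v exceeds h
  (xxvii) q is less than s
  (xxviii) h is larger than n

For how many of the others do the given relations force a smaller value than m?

From m the given relations immediately reach x, q, k, p, w, r.
From those, n, h, t — 9 in total.
From those, u — 10 in total.
Nothing else is reachable below m; 10 in all.

10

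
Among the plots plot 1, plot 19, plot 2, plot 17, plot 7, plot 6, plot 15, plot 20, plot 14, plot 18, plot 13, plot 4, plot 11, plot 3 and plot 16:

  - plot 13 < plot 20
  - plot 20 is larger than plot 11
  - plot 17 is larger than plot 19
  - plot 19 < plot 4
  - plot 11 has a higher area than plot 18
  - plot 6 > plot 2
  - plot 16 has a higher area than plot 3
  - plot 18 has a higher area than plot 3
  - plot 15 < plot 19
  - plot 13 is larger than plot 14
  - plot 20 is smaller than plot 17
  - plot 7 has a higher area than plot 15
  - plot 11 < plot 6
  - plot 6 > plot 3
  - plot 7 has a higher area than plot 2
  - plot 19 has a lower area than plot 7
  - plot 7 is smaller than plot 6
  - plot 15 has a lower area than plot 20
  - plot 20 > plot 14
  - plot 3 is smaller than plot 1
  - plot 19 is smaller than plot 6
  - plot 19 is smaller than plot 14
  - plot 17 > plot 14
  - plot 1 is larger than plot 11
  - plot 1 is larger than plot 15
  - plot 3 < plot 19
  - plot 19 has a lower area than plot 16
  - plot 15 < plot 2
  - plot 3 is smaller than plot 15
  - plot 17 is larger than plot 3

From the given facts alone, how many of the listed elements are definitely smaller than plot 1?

The elements the relations force below plot 1 are plot 3, plot 15, plot 18, plot 11 — no chain reaches any other.
That is 4.

4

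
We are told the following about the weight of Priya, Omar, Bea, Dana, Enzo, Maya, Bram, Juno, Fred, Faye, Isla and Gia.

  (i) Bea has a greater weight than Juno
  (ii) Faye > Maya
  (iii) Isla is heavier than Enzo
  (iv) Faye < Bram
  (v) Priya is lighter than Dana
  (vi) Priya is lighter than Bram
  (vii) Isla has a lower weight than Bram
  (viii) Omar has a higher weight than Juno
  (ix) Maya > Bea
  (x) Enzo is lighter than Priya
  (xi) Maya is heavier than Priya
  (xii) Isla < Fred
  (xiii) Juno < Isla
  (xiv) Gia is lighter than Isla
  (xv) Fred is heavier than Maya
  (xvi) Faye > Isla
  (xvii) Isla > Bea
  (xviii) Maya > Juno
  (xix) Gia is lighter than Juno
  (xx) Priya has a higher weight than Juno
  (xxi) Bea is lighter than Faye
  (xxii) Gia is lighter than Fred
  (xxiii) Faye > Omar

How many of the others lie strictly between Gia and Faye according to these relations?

6

The relations place Gia below Faye. An element lies strictly between them when it is forced above Gia and also forced below Faye.
Above Gia: {Juno, Priya, Omar, Dana, Bea, Maya, Isla, Fred, Bram}. Below Faye: {Juno, Enzo, Priya, Omar, Bea, Maya, Isla}.
Intersection: {Juno, Priya, Omar, Bea, Maya, Isla} — 6.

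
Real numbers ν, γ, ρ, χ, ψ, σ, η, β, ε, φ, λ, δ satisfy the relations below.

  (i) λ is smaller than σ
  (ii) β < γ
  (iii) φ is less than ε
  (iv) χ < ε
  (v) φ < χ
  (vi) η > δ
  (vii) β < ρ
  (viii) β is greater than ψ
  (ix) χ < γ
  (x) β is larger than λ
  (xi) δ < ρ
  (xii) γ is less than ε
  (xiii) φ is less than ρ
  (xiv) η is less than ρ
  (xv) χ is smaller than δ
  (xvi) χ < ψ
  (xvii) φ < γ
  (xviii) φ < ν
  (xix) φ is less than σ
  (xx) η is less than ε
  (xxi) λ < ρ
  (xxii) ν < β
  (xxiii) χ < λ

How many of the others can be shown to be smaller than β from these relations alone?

From β the given relations immediately reach ψ, λ, ν.
From those, φ, χ — 5 in total.
Nothing else is reachable below β; 5 in all.

5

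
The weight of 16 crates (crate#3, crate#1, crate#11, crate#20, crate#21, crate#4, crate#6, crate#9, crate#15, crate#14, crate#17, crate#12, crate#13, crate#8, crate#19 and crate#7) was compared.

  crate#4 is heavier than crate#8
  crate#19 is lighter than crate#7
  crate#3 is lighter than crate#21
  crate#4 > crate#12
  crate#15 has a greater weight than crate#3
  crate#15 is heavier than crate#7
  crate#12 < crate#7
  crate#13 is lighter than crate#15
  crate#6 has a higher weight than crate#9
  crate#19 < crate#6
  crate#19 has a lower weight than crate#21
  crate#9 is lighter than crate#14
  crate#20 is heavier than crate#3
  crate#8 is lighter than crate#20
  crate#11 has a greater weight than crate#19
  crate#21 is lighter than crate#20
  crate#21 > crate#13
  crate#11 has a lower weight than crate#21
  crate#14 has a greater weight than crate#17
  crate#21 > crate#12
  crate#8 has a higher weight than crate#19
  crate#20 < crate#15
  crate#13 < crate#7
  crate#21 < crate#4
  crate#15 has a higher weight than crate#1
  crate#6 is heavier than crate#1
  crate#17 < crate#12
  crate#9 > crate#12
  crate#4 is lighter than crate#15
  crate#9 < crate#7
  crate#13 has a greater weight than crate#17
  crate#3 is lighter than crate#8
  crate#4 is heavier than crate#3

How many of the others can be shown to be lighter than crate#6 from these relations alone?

5

Directly below crate#6: crate#19, crate#1, crate#9.
One step further: crate#12 (4 so far).
One step further: crate#17 (5 so far).
No other element is forced below crate#6 by the given relations, so the count is 5.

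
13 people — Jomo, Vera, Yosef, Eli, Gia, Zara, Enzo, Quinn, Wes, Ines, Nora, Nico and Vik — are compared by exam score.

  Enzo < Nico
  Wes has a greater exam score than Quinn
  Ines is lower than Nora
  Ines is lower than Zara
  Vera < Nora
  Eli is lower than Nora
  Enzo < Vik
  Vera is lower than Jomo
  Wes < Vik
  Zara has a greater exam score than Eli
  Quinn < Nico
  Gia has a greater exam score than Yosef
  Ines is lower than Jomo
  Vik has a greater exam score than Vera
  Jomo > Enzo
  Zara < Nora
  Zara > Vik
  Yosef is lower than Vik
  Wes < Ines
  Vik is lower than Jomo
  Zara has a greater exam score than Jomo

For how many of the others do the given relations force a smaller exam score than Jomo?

7

From Jomo the given relations immediately reach Vera, Enzo, Vik, Ines.
From those, Wes, Yosef — 6 in total.
From those, Quinn — 7 in total.
No other element is forced below Jomo by the given relations, so the count is 7.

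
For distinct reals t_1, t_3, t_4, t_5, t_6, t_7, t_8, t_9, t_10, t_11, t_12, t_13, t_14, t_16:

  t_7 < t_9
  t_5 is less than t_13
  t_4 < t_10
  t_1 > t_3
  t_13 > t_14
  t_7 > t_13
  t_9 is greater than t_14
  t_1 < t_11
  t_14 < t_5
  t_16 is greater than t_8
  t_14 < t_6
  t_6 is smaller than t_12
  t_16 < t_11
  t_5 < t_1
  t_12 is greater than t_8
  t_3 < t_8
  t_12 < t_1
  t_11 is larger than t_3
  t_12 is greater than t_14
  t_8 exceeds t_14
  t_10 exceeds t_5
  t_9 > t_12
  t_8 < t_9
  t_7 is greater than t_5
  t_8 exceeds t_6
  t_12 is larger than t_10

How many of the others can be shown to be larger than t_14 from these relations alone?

The elements the relations force above t_14 are t_6, t_5, t_13, t_7, t_8, t_10, t_16, t_12, t_9, t_1, t_11 — no chain reaches any other.
That is 11.

11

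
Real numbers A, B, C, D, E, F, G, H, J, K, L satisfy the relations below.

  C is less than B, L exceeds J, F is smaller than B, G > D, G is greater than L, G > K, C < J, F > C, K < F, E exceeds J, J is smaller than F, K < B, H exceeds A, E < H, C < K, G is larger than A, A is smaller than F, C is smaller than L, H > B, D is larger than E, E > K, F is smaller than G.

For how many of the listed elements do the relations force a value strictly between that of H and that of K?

3

The relations place K below H. An element lies strictly between them when it is forced above K and also forced below H.
Above K: {E, F, B, D, G}. Below H: {C, J, E, A, F, B}.
Intersection: {E, F, B} — 3.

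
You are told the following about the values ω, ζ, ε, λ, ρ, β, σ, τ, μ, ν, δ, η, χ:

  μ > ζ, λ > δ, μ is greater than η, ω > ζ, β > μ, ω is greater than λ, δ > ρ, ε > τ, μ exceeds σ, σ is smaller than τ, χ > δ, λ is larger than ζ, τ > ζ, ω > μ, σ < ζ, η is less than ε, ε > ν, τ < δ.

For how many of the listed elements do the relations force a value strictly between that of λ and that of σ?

3

The relations place σ below λ. An element lies strictly between them when it is forced above σ and also forced below λ.
Above σ: {ζ, τ, μ, δ, β, ω, χ, ε}. Below λ: {ρ, ζ, τ, δ}.
Intersection: {ζ, τ, δ} — 3.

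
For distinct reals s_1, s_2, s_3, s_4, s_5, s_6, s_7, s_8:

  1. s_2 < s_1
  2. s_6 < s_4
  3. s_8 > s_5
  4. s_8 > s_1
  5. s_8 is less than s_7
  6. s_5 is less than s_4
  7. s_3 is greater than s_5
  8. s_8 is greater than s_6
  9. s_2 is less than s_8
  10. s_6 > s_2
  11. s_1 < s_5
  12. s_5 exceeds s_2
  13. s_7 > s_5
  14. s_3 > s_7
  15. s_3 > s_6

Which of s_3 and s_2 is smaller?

s_2

Link the given pairs in sequence: s_2 < s_1; s_1 < s_5; s_5 < s_8; s_8 < s_7; s_7 < s_3.
Chaining these gives s_2 < s_1 < s_5 < s_8 < s_7 < s_3.
So s_2 < s_3; s_2 is the smaller of the two.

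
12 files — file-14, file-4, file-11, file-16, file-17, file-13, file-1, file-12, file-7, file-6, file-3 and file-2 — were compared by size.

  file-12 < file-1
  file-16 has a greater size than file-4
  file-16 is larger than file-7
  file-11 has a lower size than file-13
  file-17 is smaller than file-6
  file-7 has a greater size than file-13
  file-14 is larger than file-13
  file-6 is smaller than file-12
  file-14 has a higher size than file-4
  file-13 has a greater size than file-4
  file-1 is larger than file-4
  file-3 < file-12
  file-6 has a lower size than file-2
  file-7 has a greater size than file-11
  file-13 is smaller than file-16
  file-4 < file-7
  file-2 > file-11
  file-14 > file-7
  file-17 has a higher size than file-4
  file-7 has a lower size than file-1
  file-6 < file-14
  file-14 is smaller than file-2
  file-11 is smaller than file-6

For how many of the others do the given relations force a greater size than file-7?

The elements the relations force above file-7 are file-14, file-2, file-1, file-16 — no chain reaches any other.
That is 4.

4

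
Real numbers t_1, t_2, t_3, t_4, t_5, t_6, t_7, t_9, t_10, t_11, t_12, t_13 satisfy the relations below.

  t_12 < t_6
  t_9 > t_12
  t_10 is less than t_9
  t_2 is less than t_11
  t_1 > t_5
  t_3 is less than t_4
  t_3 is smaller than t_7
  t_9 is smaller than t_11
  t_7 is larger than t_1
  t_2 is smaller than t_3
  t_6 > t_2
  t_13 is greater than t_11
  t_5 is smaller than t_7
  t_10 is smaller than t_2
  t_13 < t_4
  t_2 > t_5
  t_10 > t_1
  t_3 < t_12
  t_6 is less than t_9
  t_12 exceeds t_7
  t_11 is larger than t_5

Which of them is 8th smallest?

t_6

The consecutive relations fix a unique order: t_5 < t_1 < t_10 < t_2 < t_3 < t_7 < t_12 < t_6 < t_9 < t_11 < t_13 < t_4.
The 8th smallest is t_6.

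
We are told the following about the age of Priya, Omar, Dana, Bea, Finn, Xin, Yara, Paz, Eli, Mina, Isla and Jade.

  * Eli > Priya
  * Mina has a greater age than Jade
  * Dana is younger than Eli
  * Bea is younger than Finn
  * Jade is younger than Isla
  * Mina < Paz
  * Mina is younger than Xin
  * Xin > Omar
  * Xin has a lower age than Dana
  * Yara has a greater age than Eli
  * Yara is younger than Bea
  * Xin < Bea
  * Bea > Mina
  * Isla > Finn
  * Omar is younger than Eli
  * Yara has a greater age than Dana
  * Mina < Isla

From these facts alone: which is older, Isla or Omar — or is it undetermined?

Isla

Omar < Xin and Xin < Dana give Omar < Dana.
With Dana < Eli: Omar < Xin < Dana < Eli.
With Eli < Yara: Omar < Xin < Dana < Eli < Yara.
With Yara < Bea: Omar < Xin < Dana < Eli < Yara < Bea.
Then Bea < Finn extends the chain to Finn.
With Finn < Isla: Omar < Xin < Dana < Eli < Yara < Bea < Finn < Isla.
So Isla is older.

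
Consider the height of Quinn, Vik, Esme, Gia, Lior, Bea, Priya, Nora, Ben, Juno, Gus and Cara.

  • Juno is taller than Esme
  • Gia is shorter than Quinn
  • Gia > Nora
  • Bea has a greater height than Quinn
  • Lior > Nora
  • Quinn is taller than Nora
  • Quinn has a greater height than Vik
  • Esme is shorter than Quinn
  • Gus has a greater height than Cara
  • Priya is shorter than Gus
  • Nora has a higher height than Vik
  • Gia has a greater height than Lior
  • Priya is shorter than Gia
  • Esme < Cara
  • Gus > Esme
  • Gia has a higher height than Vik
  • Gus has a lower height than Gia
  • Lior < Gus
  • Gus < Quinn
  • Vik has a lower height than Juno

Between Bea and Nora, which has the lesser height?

Nora

Link the given pairs in sequence: Nora < Lior; Lior < Gus; Gus < Gia; Gia < Quinn; Quinn < Bea.
Chaining these gives Nora < Lior < Gus < Gia < Quinn < Bea.
So Nora < Bea; Nora is the shorter of the two.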